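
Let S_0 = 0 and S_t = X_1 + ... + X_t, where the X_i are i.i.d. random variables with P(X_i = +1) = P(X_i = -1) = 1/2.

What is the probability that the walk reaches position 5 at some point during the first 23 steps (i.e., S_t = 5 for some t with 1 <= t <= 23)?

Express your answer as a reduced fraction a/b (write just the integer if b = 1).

Count via complement. Let g(t,s) = #length-t paths at position s with S_1..S_t all ≠ 5.
g(t,s) = g(t-1,s-1) + g(t-1,s+1) for s ≠ 5; g(t,5) = 0.
t=0: g(0,0)=1
t=1: g(1,-1)=1 g(1,1)=1
t=2: g(2,-2)=1 g(2,0)=2 g(2,2)=1
t=3: g(3,-3)=1 g(3,-1)=3 g(3,1)=3 g(3,3)=1
t=4: g(4,-4)=1 g(4,-2)=4 g(4,0)=6 g(4,2)=4 g(4,4)=1
t=5: g(5,-5)=1 g(5,-3)=5 g(5,-1)=10 g(5,1)=10 g(5,3)=5
t=6: g(6,-6)=1 g(6,-4)=6 g(6,-2)=15 g(6,0)=20 g(6,2)=15 g(6,4)=5
t=7: g(7,-7)=1 g(7,-5)=7 g(7,-3)=21 g(7,-1)=35 g(7,1)=35 g(7,3)=20
t=8: g(8,-8)=1 g(8,-6)=8 g(8,-4)=28 g(8,-2)=56 g(8,0)=70 g(8,2)=55 g(8,4)=20
t=9: g(9,-9)=1 g(9,-7)=9 g(9,-5)=36 g(9,-3)=84 g(9,-1)=126 g(9,1)=125 g(9,3)=75
t=10: g(10,-10)=1 g(10,-8)=10 g(10,-6)=45 g(10,-4)=120 g(10,-2)=210 g(10,0)=251 g(10,2)=200 g(10,4)=75
t=11: g(11,-11)=1 g(11,-9)=11 g(11,-7)=55 g(11,-5)=165 g(11,-3)=330 g(11,-1)=461 g(11,1)=451 g(11,3)=275
t=12: g(12,-12)=1 g(12,-10)=12 g(12,-8)=66 g(12,-6)=220 g(12,-4)=495 g(12,-2)=791 g(12,0)=912 g(12,2)=726 g(12,4)=275
t=13: g(13,-13)=1 g(13,-11)=13 g(13,-9)=78 g(13,-7)=286 g(13,-5)=715 g(13,-3)=1286 g(13,-1)=1703 g(13,1)=1638 g(13,3)=1001
t=14: g(14,-14)=1 g(14,-12)=14 g(14,-10)=91 g(14,-8)=364 g(14,-6)=1001 g(14,-4)=2001 g(14,-2)=2989 g(14,0)=3341 g(14,2)=2639 g(14,4)=1001
t=15: g(15,-15)=1 g(15,-13)=15 g(15,-11)=105 g(15,-9)=455 g(15,-7)=1365 g(15,-5)=3002 g(15,-3)=4990 g(15,-1)=6330 g(15,1)=5980 g(15,3)=3640
t=16: g(16,-16)=1 g(16,-14)=16 g(16,-12)=120 g(16,-10)=560 g(16,-8)=1820 g(16,-6)=4367 g(16,-4)=7992 g(16,-2)=11320 g(16,0)=12310 g(16,2)=9620 g(16,4)=3640
t=17: g(17,-17)=1 g(17,-15)=17 g(17,-13)=136 g(17,-11)=680 g(17,-9)=2380 g(17,-7)=6187 g(17,-5)=12359 g(17,-3)=19312 g(17,-1)=23630 g(17,1)=21930 g(17,3)=13260
t=18: g(18,-18)=1 g(18,-16)=18 g(18,-14)=153 g(18,-12)=816 g(18,-10)=3060 g(18,-8)=8567 g(18,-6)=18546 g(18,-4)=31671 g(18,-2)=42942 g(18,0)=45560 g(18,2)=35190 g(18,4)=13260
t=19: g(19,-19)=1 g(19,-17)=19 g(19,-15)=171 g(19,-13)=969 g(19,-11)=3876 g(19,-9)=11627 g(19,-7)=27113 g(19,-5)=50217 g(19,-3)=74613 g(19,-1)=88502 g(19,1)=80750 g(19,3)=48450
t=20: g(20,-20)=1 g(20,-18)=20 g(20,-16)=190 g(20,-14)=1140 g(20,-12)=4845 g(20,-10)=15503 g(20,-8)=38740 g(20,-6)=77330 g(20,-4)=124830 g(20,-2)=163115 g(20,0)=169252 g(20,2)=129200 g(20,4)=48450
t=21: g(21,-21)=1 g(21,-19)=21 g(21,-17)=210 g(21,-15)=1330 g(21,-13)=5985 g(21,-11)=20348 g(21,-9)=54243 g(21,-7)=116070 g(21,-5)=202160 g(21,-3)=287945 g(21,-1)=332367 g(21,1)=298452 g(21,3)=177650
t=22: g(22,-22)=1 g(22,-20)=22 g(22,-18)=231 g(22,-16)=1540 g(22,-14)=7315 g(22,-12)=26333 g(22,-10)=74591 g(22,-8)=170313 g(22,-6)=318230 g(22,-4)=490105 g(22,-2)=620312 g(22,0)=630819 g(22,2)=476102 g(22,4)=177650
t=23: g(23,-23)=1 g(23,-21)=23 g(23,-19)=253 g(23,-17)=1771 g(23,-15)=8855 g(23,-13)=33648 g(23,-11)=100924 g(23,-9)=244904 g(23,-7)=488543 g(23,-5)=808335 g(23,-3)=1110417 g(23,-1)=1251131 g(23,1)=1106921 g(23,3)=653752
Paths never hitting 5: Σ_s g(23,s) = 5809478
Paths hitting 5: 2^23 - 5809478 = 2579130
P = 2579130/8388608 = 1289565/4194304

Answer: 1289565/4194304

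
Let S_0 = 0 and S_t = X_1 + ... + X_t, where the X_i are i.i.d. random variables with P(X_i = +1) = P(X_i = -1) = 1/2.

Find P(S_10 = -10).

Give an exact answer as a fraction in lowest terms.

To reach position -10 after 10 steps: need 0 steps of +1 and 10 of -1.
Favorable paths: C(10,0) = 1
Total paths: 2^10 = 1024
P = 1/1024 = 1/1024

Answer: 1/1024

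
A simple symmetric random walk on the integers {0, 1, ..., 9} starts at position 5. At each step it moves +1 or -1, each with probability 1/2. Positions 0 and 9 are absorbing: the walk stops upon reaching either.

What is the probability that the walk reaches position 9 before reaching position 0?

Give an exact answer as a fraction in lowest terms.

Answer: 5/9

Derivation:
Symmetric walk (p = 1/2): the harmonic-function argument gives P(hit 9 before 0 | start at 5) = a/N.
P = 5/9 = 5/9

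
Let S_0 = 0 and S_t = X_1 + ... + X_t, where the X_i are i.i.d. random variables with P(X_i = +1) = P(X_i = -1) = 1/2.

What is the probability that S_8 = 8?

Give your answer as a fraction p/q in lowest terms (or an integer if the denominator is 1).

To reach position 8 after 8 steps: need 8 steps of +1 and 0 of -1.
Favorable paths: C(8,8) = 1
Total paths: 2^8 = 256
P = 1/256 = 1/256

Answer: 1/256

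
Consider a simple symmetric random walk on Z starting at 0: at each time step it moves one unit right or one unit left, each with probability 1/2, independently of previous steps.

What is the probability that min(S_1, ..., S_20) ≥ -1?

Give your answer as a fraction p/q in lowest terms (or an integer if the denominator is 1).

Answer: 88179/262144

Derivation:
Let f(t,s) = #length-t paths at position s with S_1..S_t all ≥ -1.
f(t,s) = f(t-1,s-1) + f(t-1,s+1) for s ≥ -1; f(t,s) = 0 for s < -1.
t=0: f(0,0)=1
t=1: f(1,-1)=1 f(1,1)=1
t=2: f(2,0)=2 f(2,2)=1
t=3: f(3,-1)=2 f(3,1)=3 f(3,3)=1
t=4: f(4,0)=5 f(4,2)=4 f(4,4)=1
t=5: f(5,-1)=5 f(5,1)=9 f(5,3)=5 f(5,5)=1
t=6: f(6,0)=14 f(6,2)=14 f(6,4)=6 f(6,6)=1
t=7: f(7,-1)=14 f(7,1)=28 f(7,3)=20 f(7,5)=7 f(7,7)=1
t=8: f(8,0)=42 f(8,2)=48 f(8,4)=27 f(8,6)=8 f(8,8)=1
t=9: f(9,-1)=42 f(9,1)=90 f(9,3)=75 f(9,5)=35 f(9,7)=9 f(9,9)=1
t=10: f(10,0)=132 f(10,2)=165 f(10,4)=110 f(10,6)=44 f(10,8)=10 f(10,10)=1
t=11: f(11,-1)=132 f(11,1)=297 f(11,3)=275 f(11,5)=154 f(11,7)=54 f(11,9)=11 f(11,11)=1
t=12: f(12,0)=429 f(12,2)=572 f(12,4)=429 f(12,6)=208 f(12,8)=65 f(12,10)=12 f(12,12)=1
t=13: f(13,-1)=429 f(13,1)=1001 f(13,3)=1001 f(13,5)=637 f(13,7)=273 f(13,9)=77 f(13,11)=13 f(13,13)=1
t=14: f(14,0)=1430 f(14,2)=2002 f(14,4)=1638 f(14,6)=910 f(14,8)=350 f(14,10)=90 f(14,12)=14 f(14,14)=1
t=15: f(15,-1)=1430 f(15,1)=3432 f(15,3)=3640 f(15,5)=2548 f(15,7)=1260 f(15,9)=440 f(15,11)=104 f(15,13)=15 f(15,15)=1
t=16: f(16,0)=4862 f(16,2)=7072 f(16,4)=6188 f(16,6)=3808 f(16,8)=1700 f(16,10)=544 f(16,12)=119 f(16,14)=16 f(16,16)=1
t=17: f(17,-1)=4862 f(17,1)=11934 f(17,3)=13260 f(17,5)=9996 f(17,7)=5508 f(17,9)=2244 f(17,11)=663 f(17,13)=135 f(17,15)=17 f(17,17)=1
t=18: f(18,0)=16796 f(18,2)=25194 f(18,4)=23256 f(18,6)=15504 f(18,8)=7752 f(18,10)=2907 f(18,12)=798 f(18,14)=152 f(18,16)=18 f(18,18)=1
t=19: f(19,-1)=16796 f(19,1)=41990 f(19,3)=48450 f(19,5)=38760 f(19,7)=23256 f(19,9)=10659 f(19,11)=3705 f(19,13)=950 f(19,15)=170 f(19,17)=19 f(19,19)=1
t=20: f(20,0)=58786 f(20,2)=90440 f(20,4)=87210 f(20,6)=62016 f(20,8)=33915 f(20,10)=14364 f(20,12)=4655 f(20,14)=1120 f(20,16)=189 f(20,18)=20 f(20,20)=1
Σ_s f(20,s) = 352716
P = 352716/1048576 = 88179/262144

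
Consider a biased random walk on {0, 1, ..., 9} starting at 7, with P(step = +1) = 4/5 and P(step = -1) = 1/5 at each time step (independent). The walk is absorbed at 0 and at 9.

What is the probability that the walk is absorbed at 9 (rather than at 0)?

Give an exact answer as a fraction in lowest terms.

Biased walk: p = 4/5, q = 1/5, r = q/p = 1/4
Gambler's ruin: P(hit 9 before 0 | start at 7) = (1 - r^a)/(1 - r^N)
r^7 = 1/16384; r^9 = 1/262144
P = (1 - 1/16384) / (1 - 1/262144) = 16383/16384 / 262143/262144 = 87376/87381

Answer: 87376/87381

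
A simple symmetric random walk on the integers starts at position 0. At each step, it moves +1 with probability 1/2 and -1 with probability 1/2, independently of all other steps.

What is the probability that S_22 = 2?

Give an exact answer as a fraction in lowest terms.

Answer: 323323/2097152

Derivation:
To reach position 2 after 22 steps: need 12 steps of +1 and 10 of -1.
Favorable paths: C(22,12) = 646646
Total paths: 2^22 = 4194304
P = 646646/4194304 = 323323/2097152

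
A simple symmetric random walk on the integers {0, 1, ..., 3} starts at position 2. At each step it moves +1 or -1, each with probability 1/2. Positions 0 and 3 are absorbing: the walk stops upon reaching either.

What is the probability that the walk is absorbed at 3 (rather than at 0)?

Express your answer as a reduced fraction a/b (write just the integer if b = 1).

Answer: 2/3

Derivation:
Symmetric walk (p = 1/2): the harmonic-function argument gives P(hit 3 before 0 | start at 2) = a/N.
P = 2/3 = 2/3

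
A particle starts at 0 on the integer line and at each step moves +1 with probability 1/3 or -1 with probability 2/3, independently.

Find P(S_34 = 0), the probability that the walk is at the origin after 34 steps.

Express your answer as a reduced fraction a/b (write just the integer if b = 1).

To be at 0 after 34 steps: need exactly 17 steps of +1 and 17 of -1.
Number of such sequences: C(34,17) = 2333606220
Each has probability (1/3)^17 · (2/3)^17 = 131072/16677181699666569
P = 2333606220 · 131072/16677181699666569 = 11328534609920/617673396283947

Answer: 11328534609920/617673396283947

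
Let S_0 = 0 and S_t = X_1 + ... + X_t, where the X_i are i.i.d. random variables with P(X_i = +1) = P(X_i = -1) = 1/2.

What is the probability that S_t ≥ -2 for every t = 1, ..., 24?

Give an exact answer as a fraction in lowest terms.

Let f(t,s) = #length-t paths at position s with S_1..S_t all ≥ -2.
f(t,s) = f(t-1,s-1) + f(t-1,s+1) for s ≥ -2; f(t,s) = 0 for s < -2.
t=0: f(0,0)=1
t=1: f(1,-1)=1 f(1,1)=1
t=2: f(2,-2)=1 f(2,0)=2 f(2,2)=1
t=3: f(3,-1)=3 f(3,1)=3 f(3,3)=1
t=4: f(4,-2)=3 f(4,0)=6 f(4,2)=4 f(4,4)=1
t=5: f(5,-1)=9 f(5,1)=10 f(5,3)=5 f(5,5)=1
t=6: f(6,-2)=9 f(6,0)=19 f(6,2)=15 f(6,4)=6 f(6,6)=1
t=7: f(7,-1)=28 f(7,1)=34 f(7,3)=21 f(7,5)=7 f(7,7)=1
t=8: f(8,-2)=28 f(8,0)=62 f(8,2)=55 f(8,4)=28 f(8,6)=8 f(8,8)=1
t=9: f(9,-1)=90 f(9,1)=117 f(9,3)=83 f(9,5)=36 f(9,7)=9 f(9,9)=1
t=10: f(10,-2)=90 f(10,0)=207 f(10,2)=200 f(10,4)=119 f(10,6)=45 f(10,8)=10 f(10,10)=1
t=11: f(11,-1)=297 f(11,1)=407 f(11,3)=319 f(11,5)=164 f(11,7)=55 f(11,9)=11 f(11,11)=1
t=12: f(12,-2)=297 f(12,0)=704 f(12,2)=726 f(12,4)=483 f(12,6)=219 f(12,8)=66 f(12,10)=12 f(12,12)=1
t=13: f(13,-1)=1001 f(13,1)=1430 f(13,3)=1209 f(13,5)=702 f(13,7)=285 f(13,9)=78 f(13,11)=13 f(13,13)=1
t=14: f(14,-2)=1001 f(14,0)=2431 f(14,2)=2639 f(14,4)=1911 f(14,6)=987 f(14,8)=363 f(14,10)=91 f(14,12)=14 f(14,14)=1
t=15: f(15,-1)=3432 f(15,1)=5070 f(15,3)=4550 f(15,5)=2898 f(15,7)=1350 f(15,9)=454 f(15,11)=105 f(15,13)=15 f(15,15)=1
t=16: f(16,-2)=3432 f(16,0)=8502 f(16,2)=9620 f(16,4)=7448 f(16,6)=4248 f(16,8)=1804 f(16,10)=559 f(16,12)=120 f(16,14)=16 f(16,16)=1
t=17: f(17,-1)=11934 f(17,1)=18122 f(17,3)=17068 f(17,5)=11696 f(17,7)=6052 f(17,9)=2363 f(17,11)=679 f(17,13)=136 f(17,15)=17 f(17,17)=1
t=18: f(18,-2)=11934 f(18,0)=30056 f(18,2)=35190 f(18,4)=28764 f(18,6)=17748 f(18,8)=8415 f(18,10)=3042 f(18,12)=815 f(18,14)=153 f(18,16)=18 f(18,18)=1
t=19: f(19,-1)=41990 f(19,1)=65246 f(19,3)=63954 f(19,5)=46512 f(19,7)=26163 f(19,9)=11457 f(19,11)=3857 f(19,13)=968 f(19,15)=171 f(19,17)=19 f(19,19)=1
t=20: f(20,-2)=41990 f(20,0)=107236 f(20,2)=129200 f(20,4)=110466 f(20,6)=72675 f(20,8)=37620 f(20,10)=15314 f(20,12)=4825 f(20,14)=1139 f(20,16)=190 f(20,18)=20 f(20,20)=1
t=21: f(21,-1)=149226 f(21,1)=236436 f(21,3)=239666 f(21,5)=183141 f(21,7)=110295 f(21,9)=52934 f(21,11)=20139 f(21,13)=5964 f(21,15)=1329 f(21,17)=210 f(21,19)=21 f(21,21)=1
t=22: f(22,-2)=149226 f(22,0)=385662 f(22,2)=476102 f(22,4)=422807 f(22,6)=293436 f(22,8)=163229 f(22,10)=73073 f(22,12)=26103 f(22,14)=7293 f(22,16)=1539 f(22,18)=231 f(22,20)=22 f(22,22)=1
t=23: f(23,-1)=534888 f(23,1)=861764 f(23,3)=898909 f(23,5)=716243 f(23,7)=456665 f(23,9)=236302 f(23,11)=99176 f(23,13)=33396 f(23,15)=8832 f(23,17)=1770 f(23,19)=253 f(23,21)=23 f(23,23)=1
t=24: f(24,-2)=534888 f(24,0)=1396652 f(24,2)=1760673 f(24,4)=1615152 f(24,6)=1172908 f(24,8)=692967 f(24,10)=335478 f(24,12)=132572 f(24,14)=42228 f(24,16)=10602 f(24,18)=2023 f(24,20)=276 f(24,22)=24 f(24,24)=1
Σ_s f(24,s) = 7696444
P = 7696444/16777216 = 1924111/4194304

Answer: 1924111/4194304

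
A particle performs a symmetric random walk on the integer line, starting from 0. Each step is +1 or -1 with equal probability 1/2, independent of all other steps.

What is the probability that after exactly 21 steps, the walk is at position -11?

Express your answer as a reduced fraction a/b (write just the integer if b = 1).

Answer: 20349/2097152

Derivation:
To reach position -11 after 21 steps: need 5 steps of +1 and 16 of -1.
Favorable paths: C(21,5) = 20349
Total paths: 2^21 = 2097152
P = 20349/2097152 = 20349/2097152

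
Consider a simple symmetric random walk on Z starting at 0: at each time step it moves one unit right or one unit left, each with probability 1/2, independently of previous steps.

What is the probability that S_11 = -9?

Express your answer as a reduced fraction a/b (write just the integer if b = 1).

To reach position -9 after 11 steps: need 1 step of +1 and 10 of -1.
Favorable paths: C(11,1) = 11
Total paths: 2^11 = 2048
P = 11/2048 = 11/2048

Answer: 11/2048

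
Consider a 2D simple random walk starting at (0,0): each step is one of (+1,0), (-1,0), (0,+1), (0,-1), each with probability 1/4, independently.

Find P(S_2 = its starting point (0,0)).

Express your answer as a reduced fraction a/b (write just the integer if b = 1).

Answer: 1/4

Derivation:
Let h be the number of horizontal steps (so 2-h are vertical). To end at (0,0) need (h+0)/2 right-steps and ((2-h)+0)/2 up-steps.
Sum over h with 0 ≤ h ≤ 2, h ≡ 0 (mod 2), 2-h ≡ 0 (mod 2):
h=0: C(2,0)·C(0,0)·C(2,1) = 1·1·2 = 2
h=2: C(2,2)·C(2,1)·C(0,0) = 1·2·1 = 2
Total favorable: 4
Total paths: 4^2 = 16
P = 4/16 = 1/4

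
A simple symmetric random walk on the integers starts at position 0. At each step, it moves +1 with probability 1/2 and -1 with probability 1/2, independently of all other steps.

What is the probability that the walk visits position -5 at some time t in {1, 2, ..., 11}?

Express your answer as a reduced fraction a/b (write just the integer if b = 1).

Count via complement. Let g(t,s) = #length-t paths at position s with S_1..S_t all ≠ -5.
g(t,s) = g(t-1,s-1) + g(t-1,s+1) for s ≠ -5; g(t,-5) = 0.
t=0: g(0,0)=1
t=1: g(1,-1)=1 g(1,1)=1
t=2: g(2,-2)=1 g(2,0)=2 g(2,2)=1
t=3: g(3,-3)=1 g(3,-1)=3 g(3,1)=3 g(3,3)=1
t=4: g(4,-4)=1 g(4,-2)=4 g(4,0)=6 g(4,2)=4 g(4,4)=1
t=5: g(5,-3)=5 g(5,-1)=10 g(5,1)=10 g(5,3)=5 g(5,5)=1
t=6: g(6,-4)=5 g(6,-2)=15 g(6,0)=20 g(6,2)=15 g(6,4)=6 g(6,6)=1
t=7: g(7,-3)=20 g(7,-1)=35 g(7,1)=35 g(7,3)=21 g(7,5)=7 g(7,7)=1
t=8: g(8,-4)=20 g(8,-2)=55 g(8,0)=70 g(8,2)=56 g(8,4)=28 g(8,6)=8 g(8,8)=1
t=9: g(9,-3)=75 g(9,-1)=125 g(9,1)=126 g(9,3)=84 g(9,5)=36 g(9,7)=9 g(9,9)=1
t=10: g(10,-4)=75 g(10,-2)=200 g(10,0)=251 g(10,2)=210 g(10,4)=120 g(10,6)=45 g(10,8)=10 g(10,10)=1
t=11: g(11,-3)=275 g(11,-1)=451 g(11,1)=461 g(11,3)=330 g(11,5)=165 g(11,7)=55 g(11,9)=11 g(11,11)=1
Paths never hitting -5: Σ_s g(11,s) = 1749
Paths hitting -5: 2^11 - 1749 = 299
P = 299/2048 = 299/2048

Answer: 299/2048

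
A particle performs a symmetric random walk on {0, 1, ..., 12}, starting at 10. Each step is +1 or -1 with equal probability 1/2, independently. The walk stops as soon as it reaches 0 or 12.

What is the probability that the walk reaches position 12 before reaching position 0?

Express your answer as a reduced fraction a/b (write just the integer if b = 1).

Answer: 5/6

Derivation:
Symmetric walk (p = 1/2): the harmonic-function argument gives P(hit 12 before 0 | start at 10) = a/N.
P = 10/12 = 5/6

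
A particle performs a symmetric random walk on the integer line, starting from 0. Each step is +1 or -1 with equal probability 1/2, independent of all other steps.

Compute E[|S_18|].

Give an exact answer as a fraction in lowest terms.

Answer: 109395/32768

Derivation:
S_18 takes values m ≡ 0 (mod 2) with |m| ≤ 18; P(S_18=m) = C(18,(18+m)/2)/2^18.
Total paths: 2^18 = 262144
Distribution: P(S=-18)=1/262144, P(S=-16)=18/262144, P(S=-14)=153/262144, P(S=-12)=816/262144, P(S=-10)=3060/262144, P(S=-8)=8568/262144, P(S=-6)=18564/262144, P(S=-4)=31824/262144, P(S=-2)=43758/262144, P(S=0)=48620/262144, P(S=2)=43758/262144, P(S=4)=31824/262144, P(S=6)=18564/262144, P(S=8)=8568/262144, P(S=10)=3060/262144, P(S=12)=816/262144, P(S=14)=153/262144, P(S=16)=18/262144, P(S=18)=1/262144
E[|S_18|] = Σ_m |m|·P(S_18=m) = 875160/262144 = 109395/32768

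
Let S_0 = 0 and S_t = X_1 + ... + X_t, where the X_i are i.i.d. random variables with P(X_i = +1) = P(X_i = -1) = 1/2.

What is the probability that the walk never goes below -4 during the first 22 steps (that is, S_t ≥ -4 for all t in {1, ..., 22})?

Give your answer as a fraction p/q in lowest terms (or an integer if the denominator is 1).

Let f(t,s) = #length-t paths at position s with S_1..S_t all ≥ -4.
f(t,s) = f(t-1,s-1) + f(t-1,s+1) for s ≥ -4; f(t,s) = 0 for s < -4.
t=0: f(0,0)=1
t=1: f(1,-1)=1 f(1,1)=1
t=2: f(2,-2)=1 f(2,0)=2 f(2,2)=1
t=3: f(3,-3)=1 f(3,-1)=3 f(3,1)=3 f(3,3)=1
t=4: f(4,-4)=1 f(4,-2)=4 f(4,0)=6 f(4,2)=4 f(4,4)=1
t=5: f(5,-3)=5 f(5,-1)=10 f(5,1)=10 f(5,3)=5 f(5,5)=1
t=6: f(6,-4)=5 f(6,-2)=15 f(6,0)=20 f(6,2)=15 f(6,4)=6 f(6,6)=1
t=7: f(7,-3)=20 f(7,-1)=35 f(7,1)=35 f(7,3)=21 f(7,5)=7 f(7,7)=1
t=8: f(8,-4)=20 f(8,-2)=55 f(8,0)=70 f(8,2)=56 f(8,4)=28 f(8,6)=8 f(8,8)=1
t=9: f(9,-3)=75 f(9,-1)=125 f(9,1)=126 f(9,3)=84 f(9,5)=36 f(9,7)=9 f(9,9)=1
t=10: f(10,-4)=75 f(10,-2)=200 f(10,0)=251 f(10,2)=210 f(10,4)=120 f(10,6)=45 f(10,8)=10 f(10,10)=1
t=11: f(11,-3)=275 f(11,-1)=451 f(11,1)=461 f(11,3)=330 f(11,5)=165 f(11,7)=55 f(11,9)=11 f(11,11)=1
t=12: f(12,-4)=275 f(12,-2)=726 f(12,0)=912 f(12,2)=791 f(12,4)=495 f(12,6)=220 f(12,8)=66 f(12,10)=12 f(12,12)=1
t=13: f(13,-3)=1001 f(13,-1)=1638 f(13,1)=1703 f(13,3)=1286 f(13,5)=715 f(13,7)=286 f(13,9)=78 f(13,11)=13 f(13,13)=1
t=14: f(14,-4)=1001 f(14,-2)=2639 f(14,0)=3341 f(14,2)=2989 f(14,4)=2001 f(14,6)=1001 f(14,8)=364 f(14,10)=91 f(14,12)=14 f(14,14)=1
t=15: f(15,-3)=3640 f(15,-1)=5980 f(15,1)=6330 f(15,3)=4990 f(15,5)=3002 f(15,7)=1365 f(15,9)=455 f(15,11)=105 f(15,13)=15 f(15,15)=1
t=16: f(16,-4)=3640 f(16,-2)=9620 f(16,0)=12310 f(16,2)=11320 f(16,4)=7992 f(16,6)=4367 f(16,8)=1820 f(16,10)=560 f(16,12)=120 f(16,14)=16 f(16,16)=1
t=17: f(17,-3)=13260 f(17,-1)=21930 f(17,1)=23630 f(17,3)=19312 f(17,5)=12359 f(17,7)=6187 f(17,9)=2380 f(17,11)=680 f(17,13)=136 f(17,15)=17 f(17,17)=1
t=18: f(18,-4)=13260 f(18,-2)=35190 f(18,0)=45560 f(18,2)=42942 f(18,4)=31671 f(18,6)=18546 f(18,8)=8567 f(18,10)=3060 f(18,12)=816 f(18,14)=153 f(18,16)=18 f(18,18)=1
t=19: f(19,-3)=48450 f(19,-1)=80750 f(19,1)=88502 f(19,3)=74613 f(19,5)=50217 f(19,7)=27113 f(19,9)=11627 f(19,11)=3876 f(19,13)=969 f(19,15)=171 f(19,17)=19 f(19,19)=1
t=20: f(20,-4)=48450 f(20,-2)=129200 f(20,0)=169252 f(20,2)=163115 f(20,4)=124830 f(20,6)=77330 f(20,8)=38740 f(20,10)=15503 f(20,12)=4845 f(20,14)=1140 f(20,16)=190 f(20,18)=20 f(20,20)=1
t=21: f(21,-3)=177650 f(21,-1)=298452 f(21,1)=332367 f(21,3)=287945 f(21,5)=202160 f(21,7)=116070 f(21,9)=54243 f(21,11)=20348 f(21,13)=5985 f(21,15)=1330 f(21,17)=210 f(21,19)=21 f(21,21)=1
t=22: f(22,-4)=177650 f(22,-2)=476102 f(22,0)=630819 f(22,2)=620312 f(22,4)=490105 f(22,6)=318230 f(22,8)=170313 f(22,10)=74591 f(22,12)=26333 f(22,14)=7315 f(22,16)=1540 f(22,18)=231 f(22,20)=22 f(22,22)=1
Σ_s f(22,s) = 2993564
P = 2993564/4194304 = 748391/1048576

Answer: 748391/1048576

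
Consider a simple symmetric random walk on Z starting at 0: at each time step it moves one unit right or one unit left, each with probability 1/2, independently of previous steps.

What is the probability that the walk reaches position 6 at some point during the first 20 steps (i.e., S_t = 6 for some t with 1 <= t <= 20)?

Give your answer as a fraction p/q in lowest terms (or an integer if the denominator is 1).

Count via complement. Let g(t,s) = #length-t paths at position s with S_1..S_t all ≠ 6.
g(t,s) = g(t-1,s-1) + g(t-1,s+1) for s ≠ 6; g(t,6) = 0.
t=0: g(0,0)=1
t=1: g(1,-1)=1 g(1,1)=1
t=2: g(2,-2)=1 g(2,0)=2 g(2,2)=1
t=3: g(3,-3)=1 g(3,-1)=3 g(3,1)=3 g(3,3)=1
t=4: g(4,-4)=1 g(4,-2)=4 g(4,0)=6 g(4,2)=4 g(4,4)=1
t=5: g(5,-5)=1 g(5,-3)=5 g(5,-1)=10 g(5,1)=10 g(5,3)=5 g(5,5)=1
t=6: g(6,-6)=1 g(6,-4)=6 g(6,-2)=15 g(6,0)=20 g(6,2)=15 g(6,4)=6
t=7: g(7,-7)=1 g(7,-5)=7 g(7,-3)=21 g(7,-1)=35 g(7,1)=35 g(7,3)=21 g(7,5)=6
t=8: g(8,-8)=1 g(8,-6)=8 g(8,-4)=28 g(8,-2)=56 g(8,0)=70 g(8,2)=56 g(8,4)=27
t=9: g(9,-9)=1 g(9,-7)=9 g(9,-5)=36 g(9,-3)=84 g(9,-1)=126 g(9,1)=126 g(9,3)=83 g(9,5)=27
t=10: g(10,-10)=1 g(10,-8)=10 g(10,-6)=45 g(10,-4)=120 g(10,-2)=210 g(10,0)=252 g(10,2)=209 g(10,4)=110
t=11: g(11,-11)=1 g(11,-9)=11 g(11,-7)=55 g(11,-5)=165 g(11,-3)=330 g(11,-1)=462 g(11,1)=461 g(11,3)=319 g(11,5)=110
t=12: g(12,-12)=1 g(12,-10)=12 g(12,-8)=66 g(12,-6)=220 g(12,-4)=495 g(12,-2)=792 g(12,0)=923 g(12,2)=780 g(12,4)=429
t=13: g(13,-13)=1 g(13,-11)=13 g(13,-9)=78 g(13,-7)=286 g(13,-5)=715 g(13,-3)=1287 g(13,-1)=1715 g(13,1)=1703 g(13,3)=1209 g(13,5)=429
t=14: g(14,-14)=1 g(14,-12)=14 g(14,-10)=91 g(14,-8)=364 g(14,-6)=1001 g(14,-4)=2002 g(14,-2)=3002 g(14,0)=3418 g(14,2)=2912 g(14,4)=1638
t=15: g(15,-15)=1 g(15,-13)=15 g(15,-11)=105 g(15,-9)=455 g(15,-7)=1365 g(15,-5)=3003 g(15,-3)=5004 g(15,-1)=6420 g(15,1)=6330 g(15,3)=4550 g(15,5)=1638
t=16: g(16,-16)=1 g(16,-14)=16 g(16,-12)=120 g(16,-10)=560 g(16,-8)=1820 g(16,-6)=4368 g(16,-4)=8007 g(16,-2)=11424 g(16,0)=12750 g(16,2)=10880 g(16,4)=6188
t=17: g(17,-17)=1 g(17,-15)=17 g(17,-13)=136 g(17,-11)=680 g(17,-9)=2380 g(17,-7)=6188 g(17,-5)=12375 g(17,-3)=19431 g(17,-1)=24174 g(17,1)=23630 g(17,3)=17068 g(17,5)=6188
t=18: g(18,-18)=1 g(18,-16)=18 g(18,-14)=153 g(18,-12)=816 g(18,-10)=3060 g(18,-8)=8568 g(18,-6)=18563 g(18,-4)=31806 g(18,-2)=43605 g(18,0)=47804 g(18,2)=40698 g(18,4)=23256
t=19: g(19,-19)=1 g(19,-17)=19 g(19,-15)=171 g(19,-13)=969 g(19,-11)=3876 g(19,-9)=11628 g(19,-7)=27131 g(19,-5)=50369 g(19,-3)=75411 g(19,-1)=91409 g(19,1)=88502 g(19,3)=63954 g(19,5)=23256
t=20: g(20,-20)=1 g(20,-18)=20 g(20,-16)=190 g(20,-14)=1140 g(20,-12)=4845 g(20,-10)=15504 g(20,-8)=38759 g(20,-6)=77500 g(20,-4)=125780 g(20,-2)=166820 g(20,0)=179911 g(20,2)=152456 g(20,4)=87210
Paths never hitting 6: Σ_s g(20,s) = 850136
Paths hitting 6: 2^20 - 850136 = 198440
P = 198440/1048576 = 24805/131072

Answer: 24805/131072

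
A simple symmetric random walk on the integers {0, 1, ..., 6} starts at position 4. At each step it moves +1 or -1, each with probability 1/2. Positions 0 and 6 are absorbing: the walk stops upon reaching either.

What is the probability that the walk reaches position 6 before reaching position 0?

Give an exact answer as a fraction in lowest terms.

Symmetric walk (p = 1/2): the harmonic-function argument gives P(hit 6 before 0 | start at 4) = a/N.
P = 4/6 = 2/3

Answer: 2/3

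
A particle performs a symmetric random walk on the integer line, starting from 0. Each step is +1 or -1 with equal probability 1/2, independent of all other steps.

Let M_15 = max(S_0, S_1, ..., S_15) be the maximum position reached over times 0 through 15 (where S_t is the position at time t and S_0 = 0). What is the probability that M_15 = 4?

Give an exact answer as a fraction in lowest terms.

Let M_15 = max(S_0,...,S_15). Use the reflection principle: for j ≥ 1, #{paths with M_15 ≥ j} = #{S_15 ≥ j} + #{S_15 ≥ j+1}.
By reflection, #{M_15 ≥ 4} = #{S_15 ≥ 4} + #{S_15 ≥ 5} = 4944 + 4944 = 9888.
#{M_15 ≥ 5} = #{S_15 ≥ 5} + #{S_15 ≥ 6} = 4944 + 1941 = 6885.
#{M_15 = 4} = 9888 - 6885 = 3003.
P(M_15 = 4) = 3003/32768 = 3003/32768

Answer: 3003/32768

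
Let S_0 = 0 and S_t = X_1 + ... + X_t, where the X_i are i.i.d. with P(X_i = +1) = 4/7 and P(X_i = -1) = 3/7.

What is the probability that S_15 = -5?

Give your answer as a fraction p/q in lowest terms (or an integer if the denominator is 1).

To reach position -5 after 15 steps: need 5 steps of +1 and 10 steps of -1.
Number of such sequences: C(15,5) = 3003
Each has probability (4/7)^5 · (3/7)^10 = 60466176/4747561509943
P = 3003 · 60466176/4747561509943 = 25939989504/678223072849

Answer: 25939989504/678223072849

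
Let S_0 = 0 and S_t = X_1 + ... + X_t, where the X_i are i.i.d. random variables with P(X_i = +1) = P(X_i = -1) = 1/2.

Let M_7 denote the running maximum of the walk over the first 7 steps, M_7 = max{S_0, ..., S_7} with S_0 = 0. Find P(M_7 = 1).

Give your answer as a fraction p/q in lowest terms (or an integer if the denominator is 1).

Answer: 35/128

Derivation:
Let M_7 = max(S_0,...,S_7). Use the reflection principle: for j ≥ 1, #{paths with M_7 ≥ j} = #{S_7 ≥ j} + #{S_7 ≥ j+1}.
By reflection, #{M_7 ≥ 1} = #{S_7 ≥ 1} + #{S_7 ≥ 2} = 64 + 29 = 93.
#{M_7 ≥ 2} = #{S_7 ≥ 2} + #{S_7 ≥ 3} = 29 + 29 = 58.
#{M_7 = 1} = 93 - 58 = 35.
P(M_7 = 1) = 35/128 = 35/128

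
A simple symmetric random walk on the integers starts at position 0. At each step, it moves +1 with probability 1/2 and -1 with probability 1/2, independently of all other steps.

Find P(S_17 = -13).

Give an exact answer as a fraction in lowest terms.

To reach position -13 after 17 steps: need 2 steps of +1 and 15 of -1.
Favorable paths: C(17,2) = 136
Total paths: 2^17 = 131072
P = 136/131072 = 17/16384

Answer: 17/16384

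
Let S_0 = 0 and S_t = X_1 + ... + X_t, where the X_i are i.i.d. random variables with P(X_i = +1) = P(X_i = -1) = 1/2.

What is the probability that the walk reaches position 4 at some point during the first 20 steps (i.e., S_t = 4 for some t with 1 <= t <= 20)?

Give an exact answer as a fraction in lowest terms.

Answer: 200965/524288

Derivation:
Count via complement. Let g(t,s) = #length-t paths at position s with S_1..S_t all ≠ 4.
g(t,s) = g(t-1,s-1) + g(t-1,s+1) for s ≠ 4; g(t,4) = 0.
t=0: g(0,0)=1
t=1: g(1,-1)=1 g(1,1)=1
t=2: g(2,-2)=1 g(2,0)=2 g(2,2)=1
t=3: g(3,-3)=1 g(3,-1)=3 g(3,1)=3 g(3,3)=1
t=4: g(4,-4)=1 g(4,-2)=4 g(4,0)=6 g(4,2)=4
t=5: g(5,-5)=1 g(5,-3)=5 g(5,-1)=10 g(5,1)=10 g(5,3)=4
t=6: g(6,-6)=1 g(6,-4)=6 g(6,-2)=15 g(6,0)=20 g(6,2)=14
t=7: g(7,-7)=1 g(7,-5)=7 g(7,-3)=21 g(7,-1)=35 g(7,1)=34 g(7,3)=14
t=8: g(8,-8)=1 g(8,-6)=8 g(8,-4)=28 g(8,-2)=56 g(8,0)=69 g(8,2)=48
t=9: g(9,-9)=1 g(9,-7)=9 g(9,-5)=36 g(9,-3)=84 g(9,-1)=125 g(9,1)=117 g(9,3)=48
t=10: g(10,-10)=1 g(10,-8)=10 g(10,-6)=45 g(10,-4)=120 g(10,-2)=209 g(10,0)=242 g(10,2)=165
t=11: g(11,-11)=1 g(11,-9)=11 g(11,-7)=55 g(11,-5)=165 g(11,-3)=329 g(11,-1)=451 g(11,1)=407 g(11,3)=165
t=12: g(12,-12)=1 g(12,-10)=12 g(12,-8)=66 g(12,-6)=220 g(12,-4)=494 g(12,-2)=780 g(12,0)=858 g(12,2)=572
t=13: g(13,-13)=1 g(13,-11)=13 g(13,-9)=78 g(13,-7)=286 g(13,-5)=714 g(13,-3)=1274 g(13,-1)=1638 g(13,1)=1430 g(13,3)=572
t=14: g(14,-14)=1 g(14,-12)=14 g(14,-10)=91 g(14,-8)=364 g(14,-6)=1000 g(14,-4)=1988 g(14,-2)=2912 g(14,0)=3068 g(14,2)=2002
t=15: g(15,-15)=1 g(15,-13)=15 g(15,-11)=105 g(15,-9)=455 g(15,-7)=1364 g(15,-5)=2988 g(15,-3)=4900 g(15,-1)=5980 g(15,1)=5070 g(15,3)=2002
t=16: g(16,-16)=1 g(16,-14)=16 g(16,-12)=120 g(16,-10)=560 g(16,-8)=1819 g(16,-6)=4352 g(16,-4)=7888 g(16,-2)=10880 g(16,0)=11050 g(16,2)=7072
t=17: g(17,-17)=1 g(17,-15)=17 g(17,-13)=136 g(17,-11)=680 g(17,-9)=2379 g(17,-7)=6171 g(17,-5)=12240 g(17,-3)=18768 g(17,-1)=21930 g(17,1)=18122 g(17,3)=7072
t=18: g(18,-18)=1 g(18,-16)=18 g(18,-14)=153 g(18,-12)=816 g(18,-10)=3059 g(18,-8)=8550 g(18,-6)=18411 g(18,-4)=31008 g(18,-2)=40698 g(18,0)=40052 g(18,2)=25194
t=19: g(19,-19)=1 g(19,-17)=19 g(19,-15)=171 g(19,-13)=969 g(19,-11)=3875 g(19,-9)=11609 g(19,-7)=26961 g(19,-5)=49419 g(19,-3)=71706 g(19,-1)=80750 g(19,1)=65246 g(19,3)=25194
t=20: g(20,-20)=1 g(20,-18)=20 g(20,-16)=190 g(20,-14)=1140 g(20,-12)=4844 g(20,-10)=15484 g(20,-8)=38570 g(20,-6)=76380 g(20,-4)=121125 g(20,-2)=152456 g(20,0)=145996 g(20,2)=90440
Paths never hitting 4: Σ_s g(20,s) = 646646
Paths hitting 4: 2^20 - 646646 = 401930
P = 401930/1048576 = 200965/524288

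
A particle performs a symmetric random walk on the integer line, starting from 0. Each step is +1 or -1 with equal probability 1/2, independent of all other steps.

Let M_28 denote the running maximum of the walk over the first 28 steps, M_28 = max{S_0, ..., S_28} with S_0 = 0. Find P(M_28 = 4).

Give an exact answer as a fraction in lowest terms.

Answer: 30421755/268435456

Derivation:
Let M_28 = max(S_0,...,S_28). Use the reflection principle: for j ≥ 1, #{paths with M_28 ≥ j} = #{S_28 ≥ j} + #{S_28 ≥ j+1}.
By reflection, #{M_28 ≥ 4} = #{S_28 ≥ 4} + #{S_28 ≥ 5} = 76717268 + 46295513 = 123012781.
#{M_28 ≥ 5} = #{S_28 ≥ 5} + #{S_28 ≥ 6} = 46295513 + 46295513 = 92591026.
#{M_28 = 4} = 123012781 - 92591026 = 30421755.
P(M_28 = 4) = 30421755/268435456 = 30421755/268435456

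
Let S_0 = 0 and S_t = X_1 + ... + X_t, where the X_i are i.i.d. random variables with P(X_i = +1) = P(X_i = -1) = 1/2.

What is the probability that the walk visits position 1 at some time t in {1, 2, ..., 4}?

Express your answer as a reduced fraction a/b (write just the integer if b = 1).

Answer: 5/8

Derivation:
Count via complement. Let g(t,s) = #length-t paths at position s with S_1..S_t all ≠ 1.
g(t,s) = g(t-1,s-1) + g(t-1,s+1) for s ≠ 1; g(t,1) = 0.
t=0: g(0,0)=1
t=1: g(1,-1)=1
t=2: g(2,-2)=1 g(2,0)=1
t=3: g(3,-3)=1 g(3,-1)=2
t=4: g(4,-4)=1 g(4,-2)=3 g(4,0)=2
Paths never hitting 1: Σ_s g(4,s) = 6
Paths hitting 1: 2^4 - 6 = 10
P = 10/16 = 5/8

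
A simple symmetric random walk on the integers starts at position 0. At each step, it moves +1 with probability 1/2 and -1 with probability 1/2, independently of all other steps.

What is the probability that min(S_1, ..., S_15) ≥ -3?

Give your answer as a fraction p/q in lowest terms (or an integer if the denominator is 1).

Answer: 715/1024

Derivation:
Let f(t,s) = #length-t paths at position s with S_1..S_t all ≥ -3.
f(t,s) = f(t-1,s-1) + f(t-1,s+1) for s ≥ -3; f(t,s) = 0 for s < -3.
t=0: f(0,0)=1
t=1: f(1,-1)=1 f(1,1)=1
t=2: f(2,-2)=1 f(2,0)=2 f(2,2)=1
t=3: f(3,-3)=1 f(3,-1)=3 f(3,1)=3 f(3,3)=1
t=4: f(4,-2)=4 f(4,0)=6 f(4,2)=4 f(4,4)=1
t=5: f(5,-3)=4 f(5,-1)=10 f(5,1)=10 f(5,3)=5 f(5,5)=1
t=6: f(6,-2)=14 f(6,0)=20 f(6,2)=15 f(6,4)=6 f(6,6)=1
t=7: f(7,-3)=14 f(7,-1)=34 f(7,1)=35 f(7,3)=21 f(7,5)=7 f(7,7)=1
t=8: f(8,-2)=48 f(8,0)=69 f(8,2)=56 f(8,4)=28 f(8,6)=8 f(8,8)=1
t=9: f(9,-3)=48 f(9,-1)=117 f(9,1)=125 f(9,3)=84 f(9,5)=36 f(9,7)=9 f(9,9)=1
t=10: f(10,-2)=165 f(10,0)=242 f(10,2)=209 f(10,4)=120 f(10,6)=45 f(10,8)=10 f(10,10)=1
t=11: f(11,-3)=165 f(11,-1)=407 f(11,1)=451 f(11,3)=329 f(11,5)=165 f(11,7)=55 f(11,9)=11 f(11,11)=1
t=12: f(12,-2)=572 f(12,0)=858 f(12,2)=780 f(12,4)=494 f(12,6)=220 f(12,8)=66 f(12,10)=12 f(12,12)=1
t=13: f(13,-3)=572 f(13,-1)=1430 f(13,1)=1638 f(13,3)=1274 f(13,5)=714 f(13,7)=286 f(13,9)=78 f(13,11)=13 f(13,13)=1
t=14: f(14,-2)=2002 f(14,0)=3068 f(14,2)=2912 f(14,4)=1988 f(14,6)=1000 f(14,8)=364 f(14,10)=91 f(14,12)=14 f(14,14)=1
t=15: f(15,-3)=2002 f(15,-1)=5070 f(15,1)=5980 f(15,3)=4900 f(15,5)=2988 f(15,7)=1364 f(15,9)=455 f(15,11)=105 f(15,13)=15 f(15,15)=1
Σ_s f(15,s) = 22880
P = 22880/32768 = 715/1024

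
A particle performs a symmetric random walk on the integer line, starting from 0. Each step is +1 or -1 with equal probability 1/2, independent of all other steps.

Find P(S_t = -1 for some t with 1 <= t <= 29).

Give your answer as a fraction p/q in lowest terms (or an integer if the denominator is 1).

Count via complement. Let g(t,s) = #length-t paths at position s with S_1..S_t all ≠ -1.
g(t,s) = g(t-1,s-1) + g(t-1,s+1) for s ≠ -1; g(t,-1) = 0.
t=0: g(0,0)=1
t=1: g(1,1)=1
t=2: g(2,0)=1 g(2,2)=1
t=3: g(3,1)=2 g(3,3)=1
t=4: g(4,0)=2 g(4,2)=3 g(4,4)=1
t=5: g(5,1)=5 g(5,3)=4 g(5,5)=1
t=6: g(6,0)=5 g(6,2)=9 g(6,4)=5 g(6,6)=1
t=7: g(7,1)=14 g(7,3)=14 g(7,5)=6 g(7,7)=1
t=8: g(8,0)=14 g(8,2)=28 g(8,4)=20 g(8,6)=7 g(8,8)=1
t=9: g(9,1)=42 g(9,3)=48 g(9,5)=27 g(9,7)=8 g(9,9)=1
t=10: g(10,0)=42 g(10,2)=90 g(10,4)=75 g(10,6)=35 g(10,8)=9 g(10,10)=1
t=11: g(11,1)=132 g(11,3)=165 g(11,5)=110 g(11,7)=44 g(11,9)=10 g(11,11)=1
t=12: g(12,0)=132 g(12,2)=297 g(12,4)=275 g(12,6)=154 g(12,8)=54 g(12,10)=11 g(12,12)=1
t=13: g(13,1)=429 g(13,3)=572 g(13,5)=429 g(13,7)=208 g(13,9)=65 g(13,11)=12 g(13,13)=1
t=14: g(14,0)=429 g(14,2)=1001 g(14,4)=1001 g(14,6)=637 g(14,8)=273 g(14,10)=77 g(14,12)=13 g(14,14)=1
t=15: g(15,1)=1430 g(15,3)=2002 g(15,5)=1638 g(15,7)=910 g(15,9)=350 g(15,11)=90 g(15,13)=14 g(15,15)=1
t=16: g(16,0)=1430 g(16,2)=3432 g(16,4)=3640 g(16,6)=2548 g(16,8)=1260 g(16,10)=440 g(16,12)=104 g(16,14)=15 g(16,16)=1
t=17: g(17,1)=4862 g(17,3)=7072 g(17,5)=6188 g(17,7)=3808 g(17,9)=1700 g(17,11)=544 g(17,13)=119 g(17,15)=16 g(17,17)=1
t=18: g(18,0)=4862 g(18,2)=11934 g(18,4)=13260 g(18,6)=9996 g(18,8)=5508 g(18,10)=2244 g(18,12)=663 g(18,14)=135 g(18,16)=17 g(18,18)=1
t=19: g(19,1)=16796 g(19,3)=25194 g(19,5)=23256 g(19,7)=15504 g(19,9)=7752 g(19,11)=2907 g(19,13)=798 g(19,15)=152 g(19,17)=18 g(19,19)=1
t=20: g(20,0)=16796 g(20,2)=41990 g(20,4)=48450 g(20,6)=38760 g(20,8)=23256 g(20,10)=10659 g(20,12)=3705 g(20,14)=950 g(20,16)=170 g(20,18)=19 g(20,20)=1
t=21: g(21,1)=58786 g(21,3)=90440 g(21,5)=87210 g(21,7)=62016 g(21,9)=33915 g(21,11)=14364 g(21,13)=4655 g(21,15)=1120 g(21,17)=189 g(21,19)=20 g(21,21)=1
t=22: g(22,0)=58786 g(22,2)=149226 g(22,4)=177650 g(22,6)=149226 g(22,8)=95931 g(22,10)=48279 g(22,12)=19019 g(22,14)=5775 g(22,16)=1309 g(22,18)=209 g(22,20)=21 g(22,22)=1
t=23: g(23,1)=208012 g(23,3)=326876 g(23,5)=326876 g(23,7)=245157 g(23,9)=144210 g(23,11)=67298 g(23,13)=24794 g(23,15)=7084 g(23,17)=1518 g(23,19)=230 g(23,21)=22 g(23,23)=1
t=24: g(24,0)=208012 g(24,2)=534888 g(24,4)=653752 g(24,6)=572033 g(24,8)=389367 g(24,10)=211508 g(24,12)=92092 g(24,14)=31878 g(24,16)=8602 g(24,18)=1748 g(24,20)=252 g(24,22)=23 g(24,24)=1
t=25: g(25,1)=742900 g(25,3)=1188640 g(25,5)=1225785 g(25,7)=961400 g(25,9)=600875 g(25,11)=303600 g(25,13)=123970 g(25,15)=40480 g(25,17)=10350 g(25,19)=2000 g(25,21)=275 g(25,23)=24 g(25,25)=1
t=26: g(26,0)=742900 g(26,2)=1931540 g(26,4)=2414425 g(26,6)=2187185 g(26,8)=1562275 g(26,10)=904475 g(26,12)=427570 g(26,14)=164450 g(26,16)=50830 g(26,18)=12350 g(26,20)=2275 g(26,22)=299 g(26,24)=25 g(26,26)=1
t=27: g(27,1)=2674440 g(27,3)=4345965 g(27,5)=4601610 g(27,7)=3749460 g(27,9)=2466750 g(27,11)=1332045 g(27,13)=592020 g(27,15)=215280 g(27,17)=63180 g(27,19)=14625 g(27,21)=2574 g(27,23)=324 g(27,25)=26 g(27,27)=1
t=28: g(28,0)=2674440 g(28,2)=7020405 g(28,4)=8947575 g(28,6)=8351070 g(28,8)=6216210 g(28,10)=3798795 g(28,12)=1924065 g(28,14)=807300 g(28,16)=278460 g(28,18)=77805 g(28,20)=17199 g(28,22)=2898 g(28,24)=350 g(28,26)=27 g(28,28)=1
t=29: g(29,1)=9694845 g(29,3)=15967980 g(29,5)=17298645 g(29,7)=14567280 g(29,9)=10015005 g(29,11)=5722860 g(29,13)=2731365 g(29,15)=1085760 g(29,17)=356265 g(29,19)=95004 g(29,21)=20097 g(29,23)=3248 g(29,25)=377 g(29,27)=28 g(29,29)=1
Paths never hitting -1: Σ_s g(29,s) = 77558760
Paths hitting -1: 2^29 - 77558760 = 459312152
P = 459312152/536870912 = 57414019/67108864

Answer: 57414019/67108864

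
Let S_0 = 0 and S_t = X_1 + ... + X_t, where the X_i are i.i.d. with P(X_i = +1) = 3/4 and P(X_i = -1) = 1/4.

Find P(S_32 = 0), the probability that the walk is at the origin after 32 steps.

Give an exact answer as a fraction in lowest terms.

To be at 0 after 32 steps: need exactly 16 steps of +1 and 16 of -1.
Number of such sequences: C(32,16) = 601080390
Each has probability (3/4)^16 · (1/4)^16 = 43046721/18446744073709551616
P = 601080390 · 43046721/18446744073709551616 = 12937269923450595/9223372036854775808

Answer: 12937269923450595/9223372036854775808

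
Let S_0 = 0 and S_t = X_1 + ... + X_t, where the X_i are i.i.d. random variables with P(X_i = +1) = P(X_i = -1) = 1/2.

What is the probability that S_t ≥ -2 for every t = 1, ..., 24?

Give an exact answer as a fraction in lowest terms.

Let f(t,s) = #length-t paths at position s with S_1..S_t all ≥ -2.
f(t,s) = f(t-1,s-1) + f(t-1,s+1) for s ≥ -2; f(t,s) = 0 for s < -2.
t=0: f(0,0)=1
t=1: f(1,-1)=1 f(1,1)=1
t=2: f(2,-2)=1 f(2,0)=2 f(2,2)=1
t=3: f(3,-1)=3 f(3,1)=3 f(3,3)=1
t=4: f(4,-2)=3 f(4,0)=6 f(4,2)=4 f(4,4)=1
t=5: f(5,-1)=9 f(5,1)=10 f(5,3)=5 f(5,5)=1
t=6: f(6,-2)=9 f(6,0)=19 f(6,2)=15 f(6,4)=6 f(6,6)=1
t=7: f(7,-1)=28 f(7,1)=34 f(7,3)=21 f(7,5)=7 f(7,7)=1
t=8: f(8,-2)=28 f(8,0)=62 f(8,2)=55 f(8,4)=28 f(8,6)=8 f(8,8)=1
t=9: f(9,-1)=90 f(9,1)=117 f(9,3)=83 f(9,5)=36 f(9,7)=9 f(9,9)=1
t=10: f(10,-2)=90 f(10,0)=207 f(10,2)=200 f(10,4)=119 f(10,6)=45 f(10,8)=10 f(10,10)=1
t=11: f(11,-1)=297 f(11,1)=407 f(11,3)=319 f(11,5)=164 f(11,7)=55 f(11,9)=11 f(11,11)=1
t=12: f(12,-2)=297 f(12,0)=704 f(12,2)=726 f(12,4)=483 f(12,6)=219 f(12,8)=66 f(12,10)=12 f(12,12)=1
t=13: f(13,-1)=1001 f(13,1)=1430 f(13,3)=1209 f(13,5)=702 f(13,7)=285 f(13,9)=78 f(13,11)=13 f(13,13)=1
t=14: f(14,-2)=1001 f(14,0)=2431 f(14,2)=2639 f(14,4)=1911 f(14,6)=987 f(14,8)=363 f(14,10)=91 f(14,12)=14 f(14,14)=1
t=15: f(15,-1)=3432 f(15,1)=5070 f(15,3)=4550 f(15,5)=2898 f(15,7)=1350 f(15,9)=454 f(15,11)=105 f(15,13)=15 f(15,15)=1
t=16: f(16,-2)=3432 f(16,0)=8502 f(16,2)=9620 f(16,4)=7448 f(16,6)=4248 f(16,8)=1804 f(16,10)=559 f(16,12)=120 f(16,14)=16 f(16,16)=1
t=17: f(17,-1)=11934 f(17,1)=18122 f(17,3)=17068 f(17,5)=11696 f(17,7)=6052 f(17,9)=2363 f(17,11)=679 f(17,13)=136 f(17,15)=17 f(17,17)=1
t=18: f(18,-2)=11934 f(18,0)=30056 f(18,2)=35190 f(18,4)=28764 f(18,6)=17748 f(18,8)=8415 f(18,10)=3042 f(18,12)=815 f(18,14)=153 f(18,16)=18 f(18,18)=1
t=19: f(19,-1)=41990 f(19,1)=65246 f(19,3)=63954 f(19,5)=46512 f(19,7)=26163 f(19,9)=11457 f(19,11)=3857 f(19,13)=968 f(19,15)=171 f(19,17)=19 f(19,19)=1
t=20: f(20,-2)=41990 f(20,0)=107236 f(20,2)=129200 f(20,4)=110466 f(20,6)=72675 f(20,8)=37620 f(20,10)=15314 f(20,12)=4825 f(20,14)=1139 f(20,16)=190 f(20,18)=20 f(20,20)=1
t=21: f(21,-1)=149226 f(21,1)=236436 f(21,3)=239666 f(21,5)=183141 f(21,7)=110295 f(21,9)=52934 f(21,11)=20139 f(21,13)=5964 f(21,15)=1329 f(21,17)=210 f(21,19)=21 f(21,21)=1
t=22: f(22,-2)=149226 f(22,0)=385662 f(22,2)=476102 f(22,4)=422807 f(22,6)=293436 f(22,8)=163229 f(22,10)=73073 f(22,12)=26103 f(22,14)=7293 f(22,16)=1539 f(22,18)=231 f(22,20)=22 f(22,22)=1
t=23: f(23,-1)=534888 f(23,1)=861764 f(23,3)=898909 f(23,5)=716243 f(23,7)=456665 f(23,9)=236302 f(23,11)=99176 f(23,13)=33396 f(23,15)=8832 f(23,17)=1770 f(23,19)=253 f(23,21)=23 f(23,23)=1
t=24: f(24,-2)=534888 f(24,0)=1396652 f(24,2)=1760673 f(24,4)=1615152 f(24,6)=1172908 f(24,8)=692967 f(24,10)=335478 f(24,12)=132572 f(24,14)=42228 f(24,16)=10602 f(24,18)=2023 f(24,20)=276 f(24,22)=24 f(24,24)=1
Σ_s f(24,s) = 7696444
P = 7696444/16777216 = 1924111/4194304

Answer: 1924111/4194304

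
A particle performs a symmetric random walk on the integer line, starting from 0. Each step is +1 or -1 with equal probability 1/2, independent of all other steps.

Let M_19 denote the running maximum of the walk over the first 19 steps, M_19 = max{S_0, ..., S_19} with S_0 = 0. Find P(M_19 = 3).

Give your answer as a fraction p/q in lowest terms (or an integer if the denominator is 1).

Let M_19 = max(S_0,...,S_19). Use the reflection principle: for j ≥ 1, #{paths with M_19 ≥ j} = #{S_19 ≥ j} + #{S_19 ≥ j+1}.
By reflection, #{M_19 ≥ 3} = #{S_19 ≥ 3} + #{S_19 ≥ 4} = 169766 + 94184 = 263950.
#{M_19 ≥ 4} = #{S_19 ≥ 4} + #{S_19 ≥ 5} = 94184 + 94184 = 188368.
#{M_19 = 3} = 263950 - 188368 = 75582.
P(M_19 = 3) = 75582/524288 = 37791/262144

Answer: 37791/262144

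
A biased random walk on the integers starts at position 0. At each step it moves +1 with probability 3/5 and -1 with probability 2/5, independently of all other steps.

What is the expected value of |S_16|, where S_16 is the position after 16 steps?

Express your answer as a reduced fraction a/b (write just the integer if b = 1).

S_16 takes values m ≡ 0 (mod 2) with |m| ≤ 16; P(S_16=m) = C(16,(16+m)/2) · (3/5)^((16+m)/2) · (2/5)^((16-m)/2).
Distribution: P(S=-16)=65536/152587890625, P(S=-14)=1572864/152587890625, P(S=-12)=3538944/30517578125, P(S=-10)=24772608/30517578125, P(S=-8)=120766464/30517578125, P(S=-6)=2173796352/152587890625, P(S=-4)=5977939968/152587890625, P(S=-2)=2561974272/30517578125, P(S=0)=4323331584/30517578125, P(S=2)=5764442112/30517578125, P(S=4)=30263321088/152587890625, P(S=6)=24760899072/152587890625, P(S=8)=3095112384/30517578125, P(S=10)=1428513408/30517578125, P(S=12)=459165024/30517578125, P(S=14)=459165024/152587890625, P(S=16)=43046721/152587890625
E[|S_16|] = Σ_m |m|·P(S_16=m) = 626039199952/152587890625

Answer: 626039199952/152587890625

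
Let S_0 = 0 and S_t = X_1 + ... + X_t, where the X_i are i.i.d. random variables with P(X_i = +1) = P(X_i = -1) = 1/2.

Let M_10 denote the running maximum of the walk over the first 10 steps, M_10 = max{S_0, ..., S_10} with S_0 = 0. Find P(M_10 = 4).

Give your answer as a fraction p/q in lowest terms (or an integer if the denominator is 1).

Answer: 15/128

Derivation:
Let M_10 = max(S_0,...,S_10). Use the reflection principle: for j ≥ 1, #{paths with M_10 ≥ j} = #{S_10 ≥ j} + #{S_10 ≥ j+1}.
By reflection, #{M_10 ≥ 4} = #{S_10 ≥ 4} + #{S_10 ≥ 5} = 176 + 56 = 232.
#{M_10 ≥ 5} = #{S_10 ≥ 5} + #{S_10 ≥ 6} = 56 + 56 = 112.
#{M_10 = 4} = 232 - 112 = 120.
P(M_10 = 4) = 120/1024 = 15/128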